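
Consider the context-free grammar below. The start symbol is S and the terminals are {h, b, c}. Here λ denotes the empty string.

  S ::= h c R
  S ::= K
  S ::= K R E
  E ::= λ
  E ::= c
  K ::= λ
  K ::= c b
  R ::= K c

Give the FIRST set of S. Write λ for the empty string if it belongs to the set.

{λ, c, h}

FIRST(E) = {λ, c}
FIRST(K) = {λ, c}
FIRST(R) = {c}  (via K c)
FIRST(S) = {λ, c, h}  (via K, K R E)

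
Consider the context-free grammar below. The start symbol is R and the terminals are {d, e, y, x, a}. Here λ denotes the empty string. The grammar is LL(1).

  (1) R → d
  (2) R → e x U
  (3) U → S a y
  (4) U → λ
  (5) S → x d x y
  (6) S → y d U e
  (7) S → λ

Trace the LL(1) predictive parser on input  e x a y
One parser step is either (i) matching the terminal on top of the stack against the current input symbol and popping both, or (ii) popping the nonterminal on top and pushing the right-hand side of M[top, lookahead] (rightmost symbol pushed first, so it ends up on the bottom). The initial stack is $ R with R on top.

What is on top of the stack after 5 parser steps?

step 1: stack=$ R  input=e x a y $  — expand R → e x U
step 2: stack=$ U x e  input=e x a y $  — match e
step 3: stack=$ U x  input=x a y $  — match x
step 4: stack=$ U  input=a y $  — expand U → S a y
step 5: stack=$ y a S  input=a y $  — expand S → λ
Stack after step 5: $ y a (top = a).

a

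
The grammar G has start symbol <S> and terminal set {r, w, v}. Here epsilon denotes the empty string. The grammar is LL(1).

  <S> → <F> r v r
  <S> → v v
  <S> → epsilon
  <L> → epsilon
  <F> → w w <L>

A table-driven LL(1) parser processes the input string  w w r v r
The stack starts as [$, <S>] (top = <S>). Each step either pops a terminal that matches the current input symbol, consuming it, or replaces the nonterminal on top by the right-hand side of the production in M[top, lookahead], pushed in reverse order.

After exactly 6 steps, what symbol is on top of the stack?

v

     Stack            Input        Action
  1  $ <S>            w w r v r $  expand <S> → <F> r v r
  2  $ r v r <F>      w w r v r $  expand <F> → w w <L>
  3  $ r v r <L> w w  w w r v r $  match w
  4  $ r v r <L> w    w r v r $    match w
  5  $ r v r <L>      r v r $      expand <L> → epsilon
  6  $ r v r          r v r $      match r
Stack after step 6: $ r v (top = v).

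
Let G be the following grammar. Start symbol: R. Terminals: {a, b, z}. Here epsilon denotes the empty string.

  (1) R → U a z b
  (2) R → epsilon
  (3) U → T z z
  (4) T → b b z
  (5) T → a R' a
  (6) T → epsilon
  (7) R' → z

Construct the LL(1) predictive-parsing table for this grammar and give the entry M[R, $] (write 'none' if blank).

R → epsilon

FIRST(T) = {epsilon, a, b}
FIRST(R') = {z}
FIRST(U) = {a, b, z}  (via T z z)
FIRST(R) = {epsilon, a, b, z}  (via U a z b)
FOLLOW(R) includes $ since R is the start symbol.
FOLLOW(R): R appears on no right-hand side. Thus FOLLOW(R) = {$}.
For R → U a z b: FIRST(U a z b) = {a, b, z}, so it goes in M[R, t] for t ∈ {a, b, z}.
For R → epsilon: FIRST(epsilon) = {epsilon}, so it goes in M[R, t] for t ∈ {}; since epsilon ∈ FIRST, also for every t ∈ FOLLOW(R) = {$}.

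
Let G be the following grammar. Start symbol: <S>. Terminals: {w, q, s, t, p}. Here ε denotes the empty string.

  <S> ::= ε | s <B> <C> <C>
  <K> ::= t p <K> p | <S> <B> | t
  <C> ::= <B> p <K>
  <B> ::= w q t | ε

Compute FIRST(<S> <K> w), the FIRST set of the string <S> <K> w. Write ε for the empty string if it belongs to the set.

FIRST(<S>) = {ε, s}
FIRST(<B>) = {ε, w}
FIRST(<K>) = {ε, s, t, w}  (via <S> <B>)
FIRST(<C>) = {p, w}  (via <B> p <K>)
FIRST(<S> <K> w): take FIRST of each symbol in turn, carrying on past any symbol whose FIRST contains ε; result {s, t, w}.

{s, t, w}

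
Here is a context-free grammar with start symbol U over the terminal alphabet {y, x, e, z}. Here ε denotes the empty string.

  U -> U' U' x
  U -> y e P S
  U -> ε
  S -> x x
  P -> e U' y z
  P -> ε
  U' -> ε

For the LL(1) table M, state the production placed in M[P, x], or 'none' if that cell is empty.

P -> ε

FIRST(S): from S->x x we get {x}. So FIRST(S) = {x}.
FIRST(P): from P->e U' y z we get {e}; from P->ε we get {ε}. So FIRST(P) = {ε, e}.
FIRST(U'): from U'->ε we get {ε}. So FIRST(U') = {ε}.
FIRST(U): from U->U' U' x we get {x}; from U->y e P S we get {y}; from U->ε we get {ε}. So FIRST(U) = {ε, x, y}.
FOLLOW(U) includes $ since U is the start symbol.
FOLLOW(P): in U->y e P S, P is followed by S with FIRST {x}. Thus FOLLOW(P) = {x}.
For P -> e U' y z: FIRST(e U' y z) = {e}, so it goes in M[P, t] for t ∈ {e}.
For P -> ε: FIRST(ε) = {ε}, so it goes in M[P, t] for t ∈ {}; since ε ∈ FIRST, also for every t ∈ FOLLOW(P) = {x}.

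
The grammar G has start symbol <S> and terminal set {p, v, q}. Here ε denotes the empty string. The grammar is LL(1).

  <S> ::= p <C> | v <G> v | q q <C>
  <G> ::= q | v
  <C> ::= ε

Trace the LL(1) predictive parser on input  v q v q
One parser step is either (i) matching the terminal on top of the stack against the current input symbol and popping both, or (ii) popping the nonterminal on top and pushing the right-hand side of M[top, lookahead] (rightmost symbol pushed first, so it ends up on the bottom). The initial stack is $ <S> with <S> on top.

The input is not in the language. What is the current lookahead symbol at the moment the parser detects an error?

q

step 1: stack=$ <S>  input=v q v q $  — expand <S> ::= v <G> v
step 2: stack=$ v <G> v  input=v q v q $  — match v
step 3: stack=$ v <G>  input=q v q $  — expand <G> ::= q
step 4: stack=$ v q  input=q v q $  — match q
step 5: stack=$ v  input=v q $  — match v
step 6: stack=$  input=q $  — error: stack empty but input remains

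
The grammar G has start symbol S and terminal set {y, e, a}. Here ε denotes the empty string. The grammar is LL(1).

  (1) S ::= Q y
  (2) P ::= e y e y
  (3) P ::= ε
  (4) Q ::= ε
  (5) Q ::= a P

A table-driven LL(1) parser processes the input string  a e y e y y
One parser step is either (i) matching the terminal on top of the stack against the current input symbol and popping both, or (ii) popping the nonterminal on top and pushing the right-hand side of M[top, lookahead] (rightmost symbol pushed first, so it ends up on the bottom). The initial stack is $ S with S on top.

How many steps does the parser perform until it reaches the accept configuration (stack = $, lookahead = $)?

9

step 1: stack=$ S  input=a e y e y y $  — expand S ::= Q y
step 2: stack=$ y Q  input=a e y e y y $  — expand Q ::= a P
step 3: stack=$ y P a  input=a e y e y y $  — match a
step 4: stack=$ y P  input=e y e y y $  — expand P ::= e y e y
step 5: stack=$ y y e y e  input=e y e y y $  — match e
step 6: stack=$ y y e y  input=y e y y $  — match y
step 7: stack=$ y y e  input=e y y $  — match e
step 8: stack=$ y y  input=y y $  — match y
step 9: stack=$ y  input=y $  — match y
Accept reached after 9 steps.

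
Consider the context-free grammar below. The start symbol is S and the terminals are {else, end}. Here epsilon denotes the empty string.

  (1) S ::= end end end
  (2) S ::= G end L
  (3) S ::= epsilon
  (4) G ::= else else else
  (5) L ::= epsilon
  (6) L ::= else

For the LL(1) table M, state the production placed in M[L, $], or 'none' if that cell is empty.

FIRST(G): from G::=else else else we get {else}. So FIRST(G) = {else}.
FIRST(L): from L::=epsilon we get {epsilon}; from L::=else we get {else}. So FIRST(L) = {epsilon, else}.
FIRST(S): from S::=end end end we get {end}; from S::=G end L we get {else}; from S::=epsilon we get {epsilon}. So FIRST(S) = {epsilon, else, end}.
FOLLOW(S) includes $ since S is the start symbol.
FOLLOW(S): S appears on no right-hand side. Thus FOLLOW(S) = {$}.
FOLLOW(L): in S::=G end L, the suffix after L is empty, so FOLLOW(L) ⊇ FOLLOW(S) = {$}. Thus FOLLOW(L) = {$}.
For L ::= epsilon: FIRST(epsilon) = {epsilon}, so it goes in M[L, t] for t ∈ {}; since epsilon ∈ FIRST, also for every t ∈ FOLLOW(L) = {$}.
For L ::= else: FIRST(else) = {else}, so it goes in M[L, t] for t ∈ {else}.

L ::= epsilon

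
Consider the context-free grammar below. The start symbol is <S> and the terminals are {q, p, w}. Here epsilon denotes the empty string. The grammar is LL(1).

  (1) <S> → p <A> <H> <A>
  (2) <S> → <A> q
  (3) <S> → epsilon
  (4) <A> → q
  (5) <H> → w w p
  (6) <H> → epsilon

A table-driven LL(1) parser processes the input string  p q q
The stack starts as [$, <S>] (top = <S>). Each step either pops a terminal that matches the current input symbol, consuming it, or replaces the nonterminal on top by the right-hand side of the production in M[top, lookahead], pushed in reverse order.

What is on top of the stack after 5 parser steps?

step 1: stack=$ <S>  input=p q q $  — expand <S> → p <A> <H> <A>
step 2: stack=$ <A> <H> <A> p  input=p q q $  — match p
step 3: stack=$ <A> <H> <A>  input=q q $  — expand <A> → q
step 4: stack=$ <A> <H> q  input=q q $  — match q
step 5: stack=$ <A> <H>  input=q $  — expand <H> → epsilon
Stack after step 5: $ <A> (top = <A>).

<A>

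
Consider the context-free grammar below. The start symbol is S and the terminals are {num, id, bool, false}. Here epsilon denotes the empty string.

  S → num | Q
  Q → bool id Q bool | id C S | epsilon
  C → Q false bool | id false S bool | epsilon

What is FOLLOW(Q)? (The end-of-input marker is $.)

{$, bool, false}

FIRST(Q) = {epsilon, bool, id}
FIRST(S) = {epsilon, bool, id, num}  (via Q)
FIRST(C) = {epsilon, bool, false, id}  (via Q false bool)
FOLLOW(S) includes $ since S is the start symbol.
FOLLOW(S): in Q→id C S, the suffix after S is empty, so FOLLOW(S) ⊇ FOLLOW(Q) = {$, bool, false}; in C→id false S bool, S is followed by bool with FIRST {bool}. Thus FOLLOW(S) = {$, bool, false}.
FOLLOW(Q): in S→Q, the suffix after Q is empty, so FOLLOW(Q) ⊇ FOLLOW(S) = {$, bool, false}; in Q→bool id Q bool, Q is followed by bool with FIRST {bool}; in C→Q false bool, Q is followed by false bool with FIRST {false}. Thus FOLLOW(Q) = {$, bool, false}.
FOLLOW(C): in Q→id C S, C is followed by S with FIRST {epsilon, bool, id, num}; in Q→id C S, the suffix after C is nullable, so FOLLOW(C) ⊇ FOLLOW(Q) = {$, bool, false}. Thus FOLLOW(C) = {$, bool, false, id, num}.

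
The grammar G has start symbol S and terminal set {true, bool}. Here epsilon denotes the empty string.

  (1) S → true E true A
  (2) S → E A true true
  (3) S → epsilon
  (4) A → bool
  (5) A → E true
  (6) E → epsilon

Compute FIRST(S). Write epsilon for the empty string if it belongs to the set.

FIRST(E): from E→epsilon we get {epsilon}. So FIRST(E) = {epsilon}.
FIRST(A): from A→bool we get {bool}; from A→E true we get {true}. So FIRST(A) = {bool, true}.
FIRST(S): from S→true E true A we get {true}; from S→E A true true we get {bool, true}; from S→epsilon we get {epsilon}. So FIRST(S) = {epsilon, bool, true}.

{epsilon, bool, true}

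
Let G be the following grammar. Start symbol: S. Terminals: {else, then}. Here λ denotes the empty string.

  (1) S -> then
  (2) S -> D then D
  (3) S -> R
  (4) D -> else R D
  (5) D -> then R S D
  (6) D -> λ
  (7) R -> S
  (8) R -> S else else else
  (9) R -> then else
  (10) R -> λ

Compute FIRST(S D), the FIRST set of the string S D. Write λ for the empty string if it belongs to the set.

{λ, else, then}

FIRST(D) = {λ, else, then}
FIRST(S) = {λ, else, then}  (via D then D, R)
FIRST(R) = {λ, else, then}  (via S, S else else else)
FIRST(S D): take FIRST of each symbol in turn, carrying on past any symbol whose FIRST contains λ; result {λ, else, then}.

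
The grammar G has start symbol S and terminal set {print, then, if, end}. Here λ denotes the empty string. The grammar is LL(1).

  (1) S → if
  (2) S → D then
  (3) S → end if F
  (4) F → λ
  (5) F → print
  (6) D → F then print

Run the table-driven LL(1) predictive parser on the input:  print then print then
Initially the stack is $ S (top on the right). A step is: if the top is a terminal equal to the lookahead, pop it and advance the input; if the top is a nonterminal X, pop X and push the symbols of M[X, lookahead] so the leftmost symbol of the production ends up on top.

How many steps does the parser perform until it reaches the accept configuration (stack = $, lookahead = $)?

     Stack                    Input                    Action
  1  $ S                      print then print then $  expand S → D then
  2  $ then D                 print then print then $  expand D → F then print
  3  $ then print then F      print then print then $  expand F → print
  4  $ then print then print  print then print then $  match print
  5  $ then print then        then print then $        match then
  6  $ then print             print then $             match print
  7  $ then                   then $                   match then
Accept reached after 7 steps.

7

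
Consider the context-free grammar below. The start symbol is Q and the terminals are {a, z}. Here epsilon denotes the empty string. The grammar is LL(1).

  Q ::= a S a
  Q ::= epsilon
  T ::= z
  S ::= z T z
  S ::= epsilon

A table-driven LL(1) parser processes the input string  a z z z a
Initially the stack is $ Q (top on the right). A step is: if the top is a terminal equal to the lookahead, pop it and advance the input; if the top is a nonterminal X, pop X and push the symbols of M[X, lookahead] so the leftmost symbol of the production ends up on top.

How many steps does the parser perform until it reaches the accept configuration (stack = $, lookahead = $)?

8

     Stack      Input        Action
  1  $ Q        a z z z a $  expand Q ::= a S a
  2  $ a S a    a z z z a $  match a
  3  $ a S      z z z a $    expand S ::= z T z
  4  $ a z T z  z z z a $    match z
  5  $ a z T    z z a $      expand T ::= z
  6  $ a z z    z z a $      match z
  7  $ a z      z a $        match z
  8  $ a        a $          match a
Accept reached after 8 steps.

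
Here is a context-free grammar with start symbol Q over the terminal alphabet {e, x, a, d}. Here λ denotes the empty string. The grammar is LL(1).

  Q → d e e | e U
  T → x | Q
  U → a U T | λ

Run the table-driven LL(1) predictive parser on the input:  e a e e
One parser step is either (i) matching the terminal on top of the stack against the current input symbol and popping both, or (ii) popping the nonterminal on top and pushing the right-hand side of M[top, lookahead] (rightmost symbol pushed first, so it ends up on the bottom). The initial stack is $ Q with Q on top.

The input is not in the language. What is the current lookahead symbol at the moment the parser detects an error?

e

step 1: stack=$ Q  input=e a e e $  — expand Q → e U
step 2: stack=$ U e  input=e a e e $  — match e
step 3: stack=$ U  input=a e e $  — expand U → a U T
step 4: stack=$ T U a  input=a e e $  — match a
step 5: stack=$ T U  input=e e $  — expand U → λ
step 6: stack=$ T  input=e e $  — expand T → Q
step 7: stack=$ Q  input=e e $  — expand Q → e U
step 8: stack=$ U e  input=e e $  — match e
step 9: stack=$ U  input=e $  — expand U → λ
step 10: stack=$  input=e $  — error: stack empty but input remains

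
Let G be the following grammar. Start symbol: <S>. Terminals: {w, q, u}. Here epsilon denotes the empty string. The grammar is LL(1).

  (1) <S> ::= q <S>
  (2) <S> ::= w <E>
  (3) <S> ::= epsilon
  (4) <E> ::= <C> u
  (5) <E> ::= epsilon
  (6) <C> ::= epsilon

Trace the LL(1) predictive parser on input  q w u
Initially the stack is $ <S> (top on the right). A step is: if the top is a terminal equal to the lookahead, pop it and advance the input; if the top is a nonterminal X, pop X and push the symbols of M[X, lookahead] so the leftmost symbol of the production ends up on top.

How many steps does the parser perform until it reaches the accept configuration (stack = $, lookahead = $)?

step 1: stack=$ <S>  input=q w u $  — expand <S> ::= q <S>
step 2: stack=$ <S> q  input=q w u $  — match q
step 3: stack=$ <S>  input=w u $  — expand <S> ::= w <E>
step 4: stack=$ <E> w  input=w u $  — match w
step 5: stack=$ <E>  input=u $  — expand <E> ::= <C> u
step 6: stack=$ u <C>  input=u $  — expand <C> ::= epsilon
step 7: stack=$ u  input=u $  — match u
Accept reached after 7 steps.

7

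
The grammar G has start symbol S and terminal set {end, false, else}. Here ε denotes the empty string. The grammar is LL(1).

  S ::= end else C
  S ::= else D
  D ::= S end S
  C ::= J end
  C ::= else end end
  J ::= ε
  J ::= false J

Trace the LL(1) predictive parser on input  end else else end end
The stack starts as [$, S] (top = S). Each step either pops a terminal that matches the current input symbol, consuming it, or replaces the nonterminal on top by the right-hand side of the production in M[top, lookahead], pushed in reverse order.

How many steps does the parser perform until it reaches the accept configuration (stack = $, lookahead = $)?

step 1: stack=$ S  input=end else else end end $  — expand S ::= end else C
step 2: stack=$ C else end  input=end else else end end $  — match end
step 3: stack=$ C else  input=else else end end $  — match else
step 4: stack=$ C  input=else end end $  — expand C ::= else end end
step 5: stack=$ end end else  input=else end end $  — match else
step 6: stack=$ end end  input=end end $  — match end
step 7: stack=$ end  input=end $  — match end
Accept reached after 7 steps.

7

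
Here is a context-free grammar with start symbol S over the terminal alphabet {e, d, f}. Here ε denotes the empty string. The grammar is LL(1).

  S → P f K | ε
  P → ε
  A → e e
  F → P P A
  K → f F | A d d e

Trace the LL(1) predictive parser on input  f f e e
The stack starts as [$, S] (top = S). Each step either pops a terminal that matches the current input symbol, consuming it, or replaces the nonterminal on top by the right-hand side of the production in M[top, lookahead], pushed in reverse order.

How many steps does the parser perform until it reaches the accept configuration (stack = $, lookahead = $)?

step 1: stack=$ S  input=f f e e $  — expand S → P f K
step 2: stack=$ K f P  input=f f e e $  — expand P → ε
step 3: stack=$ K f  input=f f e e $  — match f
step 4: stack=$ K  input=f e e $  — expand K → f F
step 5: stack=$ F f  input=f e e $  — match f
step 6: stack=$ F  input=e e $  — expand F → P P A
step 7: stack=$ A P P  input=e e $  — expand P → ε
step 8: stack=$ A P  input=e e $  — expand P → ε
step 9: stack=$ A  input=e e $  — expand A → e e
step 10: stack=$ e e  input=e e $  — match e
step 11: stack=$ e  input=e $  — match e
Accept reached after 11 steps.

11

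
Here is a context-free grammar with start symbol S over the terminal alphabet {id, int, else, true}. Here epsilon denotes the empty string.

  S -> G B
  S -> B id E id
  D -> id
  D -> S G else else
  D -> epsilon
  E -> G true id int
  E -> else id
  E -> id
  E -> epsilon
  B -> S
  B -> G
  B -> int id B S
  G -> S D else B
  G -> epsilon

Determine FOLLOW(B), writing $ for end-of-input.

{$, else, id, int, true}

FIRST(S) = {epsilon, else, id, int}  (via G B, B id E id)
FIRST(D) = {epsilon, else, id, int}  (via S G else else)
FIRST(G) = {epsilon, else, id, int}  (via S D else B)
FIRST(E) = {epsilon, else, id, int, true}  (via G true id int)
FIRST(B) = {epsilon, else, id, int}  (via S, G)
FOLLOW(S) includes $ since S is the start symbol.
FOLLOW(D): in G->S D else B, D is followed by else B with FIRST {else}. Thus FOLLOW(D) = {else}.
FOLLOW(E): in S->B id E id, E is followed by id with FIRST {id}. Thus FOLLOW(E) = {id}.
FOLLOW(S): in D->S G else else, S is followed by G else else with FIRST {else, id, int}; in B->S, the suffix after S is empty, so FOLLOW(S) ⊇ FOLLOW(B) = {$, else, id, int, true}; in B->int id B S, the suffix after S is empty, so FOLLOW(S) ⊇ FOLLOW(B) = {$, else, id, int, true}; in G->S D else B, S is followed by D else B with FIRST {else, id, int}. Thus FOLLOW(S) = {$, else, id, int, true}.
FOLLOW(B): in S->G B, the suffix after B is empty, so FOLLOW(B) ⊇ FOLLOW(S) = {$, else, id, int, true}; in S->B id E id, B is followed by id E id with FIRST {id}; in B->int id B S, B is followed by S with FIRST {epsilon, else, id, int}; in B->int id B S, the suffix after B is nullable (adds nothing new); in G->S D else B, the suffix after B is empty, so FOLLOW(B) ⊇ FOLLOW(G) = {$, else, id, int, true}. Thus FOLLOW(B) = {$, else, id, int, true}.
FOLLOW(G): in S->G B, G is followed by B with FIRST {epsilon, else, id, int}; in S->G B, the suffix after G is nullable, so FOLLOW(G) ⊇ FOLLOW(S) = {$, else, id, int, true}; in D->S G else else, G is followed by else else with FIRST {else}; in E->G true id int, G is followed by true id int with FIRST {true}; in B->G, the suffix after G is empty, so FOLLOW(G) ⊇ FOLLOW(B) = {$, else, id, int, true}. Thus FOLLOW(G) = {$, else, id, int, true}.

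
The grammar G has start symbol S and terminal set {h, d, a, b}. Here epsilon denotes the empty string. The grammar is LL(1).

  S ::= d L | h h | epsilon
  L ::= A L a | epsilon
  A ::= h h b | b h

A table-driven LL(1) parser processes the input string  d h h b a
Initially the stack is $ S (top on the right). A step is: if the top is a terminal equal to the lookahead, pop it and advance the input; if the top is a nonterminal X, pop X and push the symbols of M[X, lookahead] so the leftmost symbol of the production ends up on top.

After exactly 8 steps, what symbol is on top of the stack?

a

     Stack        Input        Action
  1  $ S          d h h b a $  expand S ::= d L
  2  $ L d        d h h b a $  match d
  3  $ L          h h b a $    expand L ::= A L a
  4  $ a L A      h h b a $    expand A ::= h h b
  5  $ a L b h h  h h b a $    match h
  6  $ a L b h    h b a $      match h
  7  $ a L b      b a $        match b
  8  $ a L        a $          expand L ::= epsilon
Stack after step 8: $ a (top = a).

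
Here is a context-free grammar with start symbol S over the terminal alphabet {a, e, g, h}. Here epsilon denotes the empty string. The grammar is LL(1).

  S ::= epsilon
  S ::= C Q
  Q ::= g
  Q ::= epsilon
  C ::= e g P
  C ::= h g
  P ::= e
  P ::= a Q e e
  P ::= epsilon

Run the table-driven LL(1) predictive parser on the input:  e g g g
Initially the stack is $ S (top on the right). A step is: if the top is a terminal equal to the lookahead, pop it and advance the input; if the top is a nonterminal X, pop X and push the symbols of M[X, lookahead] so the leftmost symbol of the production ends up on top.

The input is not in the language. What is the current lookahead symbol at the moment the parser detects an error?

g

     Stack      Input      Action
  1  $ S        e g g g $  expand S ::= C Q
  2  $ Q C      e g g g $  expand C ::= e g P
  3  $ Q P g e  e g g g $  match e
  4  $ Q P g    g g g $    match g
  5  $ Q P      g g $      expand P ::= epsilon
  6  $ Q        g g $      expand Q ::= g
  7  $ g        g g $      match g
  8  $          g $        error: stack empty but input remains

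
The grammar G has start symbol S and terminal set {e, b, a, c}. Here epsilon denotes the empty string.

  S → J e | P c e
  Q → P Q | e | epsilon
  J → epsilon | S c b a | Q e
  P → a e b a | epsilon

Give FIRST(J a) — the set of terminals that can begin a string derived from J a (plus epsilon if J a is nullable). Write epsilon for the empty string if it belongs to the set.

FIRST(P) = {epsilon, a}
FIRST(Q) = {epsilon, a, e}  (via P Q)
FIRST(S) = {a, c, e}  (via J e, P c e)
FIRST(J) = {epsilon, a, c, e}  (via S c b a, Q e)
FIRST(J a): take FIRST of each symbol in turn, carrying on past any symbol whose FIRST contains epsilon; result {a, c, e}.

{a, c, e}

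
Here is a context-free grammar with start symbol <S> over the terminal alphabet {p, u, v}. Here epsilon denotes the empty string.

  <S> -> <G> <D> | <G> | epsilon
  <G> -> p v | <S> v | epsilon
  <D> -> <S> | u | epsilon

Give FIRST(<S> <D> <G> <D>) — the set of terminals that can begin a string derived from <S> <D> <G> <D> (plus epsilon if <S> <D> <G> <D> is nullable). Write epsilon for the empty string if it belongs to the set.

FIRST(<S>): from <S>-><G> <D> we get {epsilon, p, u, v}; from <S>-><G> we get {epsilon, p, u, v}; from <S>->epsilon we get {epsilon}. So FIRST(<S>) = {epsilon, p, u, v}.
FIRST(<G>): from <G>->p v we get {p}; from <G>-><S> v we get {p, u, v}; from <G>->epsilon we get {epsilon}. So FIRST(<G>) = {epsilon, p, u, v}.
FIRST(<D>): from <D>-><S> we get {epsilon, p, u, v}; from <D>->u we get {u}; from <D>->epsilon we get {epsilon}. So FIRST(<D>) = {epsilon, p, u, v}.
FIRST(<S> <D> <G> <D>): take FIRST of each symbol in turn, carrying on past any symbol whose FIRST contains epsilon; result {epsilon, p, u, v}.

{epsilon, p, u, v}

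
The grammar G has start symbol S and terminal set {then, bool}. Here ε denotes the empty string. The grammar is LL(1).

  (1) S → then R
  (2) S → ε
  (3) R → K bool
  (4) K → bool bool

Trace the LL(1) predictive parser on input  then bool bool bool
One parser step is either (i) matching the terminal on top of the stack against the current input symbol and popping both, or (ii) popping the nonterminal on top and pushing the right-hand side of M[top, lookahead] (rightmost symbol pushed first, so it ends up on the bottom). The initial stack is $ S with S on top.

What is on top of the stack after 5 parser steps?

bool

step 1: stack=$ S  input=then bool bool bool $  — expand S → then R
step 2: stack=$ R then  input=then bool bool bool $  — match then
step 3: stack=$ R  input=bool bool bool $  — expand R → K bool
step 4: stack=$ bool K  input=bool bool bool $  — expand K → bool bool
step 5: stack=$ bool bool bool  input=bool bool bool $  — match bool
Stack after step 5: $ bool bool (top = bool).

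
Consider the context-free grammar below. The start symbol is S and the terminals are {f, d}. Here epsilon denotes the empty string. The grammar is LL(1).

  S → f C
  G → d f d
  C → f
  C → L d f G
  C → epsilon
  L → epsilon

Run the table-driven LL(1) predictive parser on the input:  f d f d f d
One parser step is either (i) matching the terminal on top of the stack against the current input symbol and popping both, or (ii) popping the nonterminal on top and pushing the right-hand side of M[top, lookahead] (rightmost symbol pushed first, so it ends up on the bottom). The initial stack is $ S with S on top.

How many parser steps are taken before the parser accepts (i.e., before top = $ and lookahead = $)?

      Stack      Input          Action
   1  $ S        f d f d f d $  expand S → f C
   2  $ C f      f d f d f d $  match f
   3  $ C        d f d f d $    expand C → L d f G
   4  $ G f d L  d f d f d $    expand L → epsilon
   5  $ G f d    d f d f d $    match d
   6  $ G f      f d f d $      match f
   7  $ G        d f d $        expand G → d f d
   8  $ d f d    d f d $        match d
   9  $ d f      f d $          match f
  10  $ d        d $            match d
Accept reached after 10 steps.

10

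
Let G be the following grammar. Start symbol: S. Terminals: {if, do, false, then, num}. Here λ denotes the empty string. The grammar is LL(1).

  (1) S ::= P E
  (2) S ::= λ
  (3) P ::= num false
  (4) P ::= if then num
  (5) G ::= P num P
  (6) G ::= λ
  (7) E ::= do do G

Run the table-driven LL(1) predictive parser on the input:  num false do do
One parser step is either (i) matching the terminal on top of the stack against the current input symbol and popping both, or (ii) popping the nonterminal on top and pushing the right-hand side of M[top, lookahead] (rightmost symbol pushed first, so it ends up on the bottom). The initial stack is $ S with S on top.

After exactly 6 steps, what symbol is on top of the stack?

step 1: stack=$ S  input=num false do do $  — expand S ::= P E
step 2: stack=$ E P  input=num false do do $  — expand P ::= num false
step 3: stack=$ E false num  input=num false do do $  — match num
step 4: stack=$ E false  input=false do do $  — match false
step 5: stack=$ E  input=do do $  — expand E ::= do do G
step 6: stack=$ G do do  input=do do $  — match do
Stack after step 6: $ G do (top = do).

do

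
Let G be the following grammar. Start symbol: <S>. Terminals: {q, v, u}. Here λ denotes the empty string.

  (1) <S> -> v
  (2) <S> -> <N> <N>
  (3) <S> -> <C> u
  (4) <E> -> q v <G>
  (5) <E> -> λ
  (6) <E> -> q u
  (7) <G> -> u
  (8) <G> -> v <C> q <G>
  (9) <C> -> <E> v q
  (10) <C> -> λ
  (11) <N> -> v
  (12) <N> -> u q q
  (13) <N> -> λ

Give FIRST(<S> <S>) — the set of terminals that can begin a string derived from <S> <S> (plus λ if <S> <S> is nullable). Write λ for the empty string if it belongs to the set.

{λ, q, u, v}

FIRST(<E>): from <E>->q v <G> we get {q}; from <E>->λ we get {λ}; from <E>->q u we get {q}. So FIRST(<E>) = {λ, q}.
FIRST(<G>): from <G>->u we get {u}; from <G>->v <C> q <G> we get {v}. So FIRST(<G>) = {u, v}.
FIRST(<N>): from <N>->v we get {v}; from <N>->u q q we get {u}; from <N>->λ we get {λ}. So FIRST(<N>) = {λ, u, v}.
FIRST(<C>): from <C>-><E> v q we get {q, v}; from <C>->λ we get {λ}. So FIRST(<C>) = {λ, q, v}.
FIRST(<S>): from <S>->v we get {v}; from <S>-><N> <N> we get {λ, u, v}; from <S>-><C> u we get {q, u, v}. So FIRST(<S>) = {λ, q, u, v}.
FIRST(<S> <S>): take FIRST of each symbol in turn, carrying on past any symbol whose FIRST contains λ; result {λ, q, u, v}.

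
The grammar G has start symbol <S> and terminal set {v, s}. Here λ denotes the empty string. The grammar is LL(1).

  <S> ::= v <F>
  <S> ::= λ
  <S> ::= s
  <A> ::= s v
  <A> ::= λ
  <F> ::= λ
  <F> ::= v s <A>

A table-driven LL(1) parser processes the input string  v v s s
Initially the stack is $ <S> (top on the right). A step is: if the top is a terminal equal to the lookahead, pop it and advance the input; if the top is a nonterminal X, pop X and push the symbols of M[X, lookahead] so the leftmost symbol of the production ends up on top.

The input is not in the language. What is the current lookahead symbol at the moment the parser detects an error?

$

     Stack      Input      Action
  1  $ <S>      v v s s $  expand <S> ::= v <F>
  2  $ <F> v    v v s s $  match v
  3  $ <F>      v s s $    expand <F> ::= v s <A>
  4  $ <A> s v  v s s $    match v
  5  $ <A> s    s s $      match s
  6  $ <A>      s $        expand <A> ::= s v
  7  $ v s      s $        match s
  8  $ v        $          error: top is terminal v but lookahead is $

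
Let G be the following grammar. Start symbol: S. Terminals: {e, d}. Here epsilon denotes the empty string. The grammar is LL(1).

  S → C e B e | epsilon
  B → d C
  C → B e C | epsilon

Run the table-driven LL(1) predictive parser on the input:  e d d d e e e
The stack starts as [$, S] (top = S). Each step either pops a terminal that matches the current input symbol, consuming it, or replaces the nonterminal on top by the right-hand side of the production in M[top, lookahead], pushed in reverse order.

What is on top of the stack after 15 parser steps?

      Stack            Input            Action
   1  $ S              e d d d e e e $  expand S → C e B e
   2  $ e B e C        e d d d e e e $  expand C → epsilon
   3  $ e B e          e d d d e e e $  match e
   4  $ e B            d d d e e e $    expand B → d C
   5  $ e C d          d d d e e e $    match d
   6  $ e C            d d e e e $      expand C → B e C
   7  $ e C e B        d d e e e $      expand B → d C
   8  $ e C e C d      d d e e e $      match d
   9  $ e C e C        d e e e $        expand C → B e C
  10  $ e C e C e B    d e e e $        expand B → d C
  11  $ e C e C e C d  d e e e $        match d
  12  $ e C e C e C    e e e $          expand C → epsilon
  13  $ e C e C e      e e e $          match e
  14  $ e C e C        e e $            expand C → epsilon
  15  $ e C e          e e $            match e
Stack after step 15: $ e C (top = C).

C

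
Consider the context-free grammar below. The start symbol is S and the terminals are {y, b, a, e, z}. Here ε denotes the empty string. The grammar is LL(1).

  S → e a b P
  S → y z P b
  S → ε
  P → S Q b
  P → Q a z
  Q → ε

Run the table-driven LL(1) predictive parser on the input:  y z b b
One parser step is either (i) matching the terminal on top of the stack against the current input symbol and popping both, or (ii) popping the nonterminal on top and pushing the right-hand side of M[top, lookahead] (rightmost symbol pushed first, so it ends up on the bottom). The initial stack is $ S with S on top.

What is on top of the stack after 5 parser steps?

Q

step 1: stack=$ S  input=y z b b $  — expand S → y z P b
step 2: stack=$ b P z y  input=y z b b $  — match y
step 3: stack=$ b P z  input=z b b $  — match z
step 4: stack=$ b P  input=b b $  — expand P → S Q b
step 5: stack=$ b b Q S  input=b b $  — expand S → ε
Stack after step 5: $ b b Q (top = Q).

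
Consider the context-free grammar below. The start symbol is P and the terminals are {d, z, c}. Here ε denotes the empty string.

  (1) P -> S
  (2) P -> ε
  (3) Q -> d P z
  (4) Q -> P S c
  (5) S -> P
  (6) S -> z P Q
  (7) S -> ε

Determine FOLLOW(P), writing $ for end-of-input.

FIRST(P): from P->S we get {ε, z}; from P->ε we get {ε}. So FIRST(P) = {ε, z}.
FIRST(S): from S->P we get {ε, z}; from S->z P Q we get {z}; from S->ε we get {ε}. So FIRST(S) = {ε, z}.
FIRST(Q): from Q->d P z we get {d}; from Q->P S c we get {c, z}. So FIRST(Q) = {c, d, z}.
FOLLOW(P) includes $ since P is the start symbol.
FOLLOW(P): in Q->d P z, P is followed by z with FIRST {z}; in Q->P S c, P is followed by S c with FIRST {c, z}; in S->P, the suffix after P is empty, so FOLLOW(P) ⊇ FOLLOW(S) = {$, c, d, z}; in S->z P Q, P is followed by Q with FIRST {c, d, z}. Thus FOLLOW(P) = {$, c, d, z}.
FOLLOW(S): in P->S, the suffix after S is empty, so FOLLOW(S) ⊇ FOLLOW(P) = {$, c, d, z}; in Q->P S c, S is followed by c with FIRST {c}. Thus FOLLOW(S) = {$, c, d, z}.
FOLLOW(Q): in S->z P Q, the suffix after Q is empty, so FOLLOW(Q) ⊇ FOLLOW(S) = {$, c, d, z}. Thus FOLLOW(Q) = {$, c, d, z}.

{$, c, d, z}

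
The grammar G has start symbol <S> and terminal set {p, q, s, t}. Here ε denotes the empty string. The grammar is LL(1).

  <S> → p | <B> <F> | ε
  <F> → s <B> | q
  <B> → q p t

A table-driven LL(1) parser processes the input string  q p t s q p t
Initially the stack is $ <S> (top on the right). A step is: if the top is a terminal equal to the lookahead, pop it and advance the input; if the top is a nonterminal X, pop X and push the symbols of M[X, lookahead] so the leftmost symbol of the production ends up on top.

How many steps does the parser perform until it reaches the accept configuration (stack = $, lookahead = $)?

step 1: stack=$ <S>  input=q p t s q p t $  — expand <S> → <B> <F>
step 2: stack=$ <F> <B>  input=q p t s q p t $  — expand <B> → q p t
step 3: stack=$ <F> t p q  input=q p t s q p t $  — match q
step 4: stack=$ <F> t p  input=p t s q p t $  — match p
step 5: stack=$ <F> t  input=t s q p t $  — match t
step 6: stack=$ <F>  input=s q p t $  — expand <F> → s <B>
step 7: stack=$ <B> s  input=s q p t $  — match s
step 8: stack=$ <B>  input=q p t $  — expand <B> → q p t
step 9: stack=$ t p q  input=q p t $  — match q
step 10: stack=$ t p  input=p t $  — match p
step 11: stack=$ t  input=t $  — match t
Accept reached after 11 steps.

11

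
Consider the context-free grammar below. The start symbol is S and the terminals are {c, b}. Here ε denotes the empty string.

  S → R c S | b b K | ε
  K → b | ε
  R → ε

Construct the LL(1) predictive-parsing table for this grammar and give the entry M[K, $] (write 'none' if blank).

FIRST(K) = {ε, b}
FIRST(R) = {ε}
FIRST(S) = {ε, b, c}  (via R c S)
FOLLOW(S) includes $ since S is the start symbol.
FOLLOW(S): in S→R c S, the suffix after S is empty (adds nothing new). Thus FOLLOW(S) = {$}.
FOLLOW(K): in S→b b K, the suffix after K is empty, so FOLLOW(K) ⊇ FOLLOW(S) = {$}. Thus FOLLOW(K) = {$}.
For K → b: FIRST(b) = {b}, so it goes in M[K, t] for t ∈ {b}.
For K → ε: FIRST(ε) = {ε}, so it goes in M[K, t] for t ∈ {}; since ε ∈ FIRST, also for every t ∈ FOLLOW(K) = {$}.

K → ε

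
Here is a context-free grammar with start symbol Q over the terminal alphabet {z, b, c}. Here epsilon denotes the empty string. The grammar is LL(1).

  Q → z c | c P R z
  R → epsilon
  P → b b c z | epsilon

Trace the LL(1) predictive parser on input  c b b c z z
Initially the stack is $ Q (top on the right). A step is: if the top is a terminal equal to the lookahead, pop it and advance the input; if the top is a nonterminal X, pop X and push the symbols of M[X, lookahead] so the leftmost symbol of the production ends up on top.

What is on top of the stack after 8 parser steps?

step 1: stack=$ Q  input=c b b c z z $  — expand Q → c P R z
step 2: stack=$ z R P c  input=c b b c z z $  — match c
step 3: stack=$ z R P  input=b b c z z $  — expand P → b b c z
step 4: stack=$ z R z c b b  input=b b c z z $  — match b
step 5: stack=$ z R z c b  input=b c z z $  — match b
step 6: stack=$ z R z c  input=c z z $  — match c
step 7: stack=$ z R z  input=z z $  — match z
step 8: stack=$ z R  input=z $  — expand R → epsilon
Stack after step 8: $ z (top = z).

z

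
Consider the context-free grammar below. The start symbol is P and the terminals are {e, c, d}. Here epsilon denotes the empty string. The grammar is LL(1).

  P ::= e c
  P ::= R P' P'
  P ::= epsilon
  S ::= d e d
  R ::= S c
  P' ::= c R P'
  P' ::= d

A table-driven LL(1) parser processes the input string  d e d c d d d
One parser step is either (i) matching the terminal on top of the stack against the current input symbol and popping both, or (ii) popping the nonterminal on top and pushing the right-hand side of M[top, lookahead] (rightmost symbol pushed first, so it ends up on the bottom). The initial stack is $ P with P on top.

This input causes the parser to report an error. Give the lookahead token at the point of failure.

d

step 1: stack=$ P  input=d e d c d d d $  — expand P ::= R P' P'
step 2: stack=$ P' P' R  input=d e d c d d d $  — expand R ::= S c
step 3: stack=$ P' P' c S  input=d e d c d d d $  — expand S ::= d e d
step 4: stack=$ P' P' c d e d  input=d e d c d d d $  — match d
step 5: stack=$ P' P' c d e  input=e d c d d d $  — match e
step 6: stack=$ P' P' c d  input=d c d d d $  — match d
step 7: stack=$ P' P' c  input=c d d d $  — match c
step 8: stack=$ P' P'  input=d d d $  — expand P' ::= d
step 9: stack=$ P' d  input=d d d $  — match d
step 10: stack=$ P'  input=d d $  — expand P' ::= d
step 11: stack=$ d  input=d d $  — match d
step 12: stack=$  input=d $  — error: stack empty but input remains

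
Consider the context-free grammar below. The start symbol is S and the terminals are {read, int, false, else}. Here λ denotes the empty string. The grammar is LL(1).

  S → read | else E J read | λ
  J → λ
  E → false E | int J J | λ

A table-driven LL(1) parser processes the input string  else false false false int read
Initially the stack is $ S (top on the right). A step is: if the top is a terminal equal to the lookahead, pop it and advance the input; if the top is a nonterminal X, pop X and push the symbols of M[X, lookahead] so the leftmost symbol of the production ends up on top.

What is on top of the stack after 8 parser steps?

step 1: stack=$ S  input=else false false false int read $  — expand S → else E J read
step 2: stack=$ read J E else  input=else false false false int read $  — match else
step 3: stack=$ read J E  input=false false false int read $  — expand E → false E
step 4: stack=$ read J E false  input=false false false int read $  — match false
step 5: stack=$ read J E  input=false false int read $  — expand E → false E
step 6: stack=$ read J E false  input=false false int read $  — match false
step 7: stack=$ read J E  input=false int read $  — expand E → false E
step 8: stack=$ read J E false  input=false int read $  — match false
Stack after step 8: $ read J E (top = E).

E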